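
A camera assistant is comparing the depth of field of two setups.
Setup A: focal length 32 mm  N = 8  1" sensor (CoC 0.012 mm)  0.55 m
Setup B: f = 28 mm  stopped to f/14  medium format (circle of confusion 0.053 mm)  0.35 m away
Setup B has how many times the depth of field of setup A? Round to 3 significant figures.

4.39

Setup A: H = 32²/(8×0.012) + 32 ≈ 10698.7 mm; DoF = Df − Dn = 578.073 − 524.528 ≈ 53.545 mm.
Setup B: H = 28²/(14×0.053) + 28 ≈ 1084.6 mm; DoF = Df − Dn = 503.42 − 268.25 ≈ 235.17 mm.
Ratio = 235.17 / 53.545 ≈ 4.39.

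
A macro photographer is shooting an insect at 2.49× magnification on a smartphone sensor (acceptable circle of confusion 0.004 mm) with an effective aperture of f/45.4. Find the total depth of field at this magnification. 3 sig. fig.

At magnification m, DoF ≈ 2·N_eff·c/m² = 2 × 45.4 × 0.004 / 2.49² = 0.3632 / 6.2 ≈ 0.0586 mm.

0.0586 mm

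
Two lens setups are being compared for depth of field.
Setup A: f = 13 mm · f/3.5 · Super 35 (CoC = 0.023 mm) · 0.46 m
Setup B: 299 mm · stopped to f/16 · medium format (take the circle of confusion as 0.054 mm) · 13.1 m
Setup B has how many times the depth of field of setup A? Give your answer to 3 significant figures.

16.0

Setup A: H = 13²/(3.5×0.023) + 13 ≈ 2112.4 mm; DoF = Df − Dn = 584.44 − 379.25 ≈ 205.19 mm.
Setup B: H = 299²/(16×0.054) + 299 ≈ 103772.4 mm; DoF = Df − Dn = 14949.4 − 11657.8 ≈ 3291.6 mm.
Ratio = 3291.6 / 205.19 ≈ 16.0.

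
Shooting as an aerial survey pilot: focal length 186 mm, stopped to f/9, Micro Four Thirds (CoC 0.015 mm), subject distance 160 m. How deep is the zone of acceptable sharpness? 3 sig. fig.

Hyperfocal distance H = f²/(N·c) + f = 186²/(9 × 0.015) + 186 = 34596/0.135 + 186 ≈ 256452.7 mm ≈ 256.5 m.
Near limit Dn = s·(H − f)/(H + s − 2f) = 160000 × (256452.7 − 186) / (256452.7 + 160000 − 2 × 186) = 160000 × 256266.7 / 416080.7 ≈ 98545 mm.
Far limit Df = s·(H − f)/(H − s) = 160000 × (256452.7 − 186) / (256452.7 − 160000) = 160000 × 256266.7 / 96452.7 ≈ 425107 mm.
Depth of field = Df − Dn = 425107 − 98545 ≈ 326562 mm ≈ 327 m.

327 m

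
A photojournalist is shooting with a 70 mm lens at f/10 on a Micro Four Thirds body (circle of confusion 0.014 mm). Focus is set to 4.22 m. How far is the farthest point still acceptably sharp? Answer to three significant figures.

4.79 m

Hyperfocal distance H = f²/(N·c) + f = 70²/(10 × 0.014) + 70 = 4900/0.14 + 70 ≈ 35070.0 mm ≈ 35.07 m.
Far limit Df = s·(H − f)/(H − s) = 4220 × (35070.0 − 70) / (35070.0 − 4220) = 4220 × 35000.0 / 30850.0 ≈ 4787.7 mm ≈ 4.79 m.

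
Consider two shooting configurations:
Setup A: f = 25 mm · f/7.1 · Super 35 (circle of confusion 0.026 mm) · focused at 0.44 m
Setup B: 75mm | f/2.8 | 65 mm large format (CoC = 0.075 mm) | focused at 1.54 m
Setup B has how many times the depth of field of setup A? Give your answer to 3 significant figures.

1.54

Setup A: H = 25²/(7.1×0.026) + 25 ≈ 3410.7 mm; DoF = Df − Dn = 501.47 − 391.96 ≈ 109.51 mm.
Setup B: H = 75²/(2.8×0.075) + 75 ≈ 26860.7 mm; DoF = Df − Dn = 1629.10 − 1460.14 ≈ 168.96 mm.
Ratio = 168.96 / 109.51 ≈ 1.54.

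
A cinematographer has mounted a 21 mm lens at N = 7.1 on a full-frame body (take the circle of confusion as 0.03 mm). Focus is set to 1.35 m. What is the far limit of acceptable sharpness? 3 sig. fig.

3.77 m

Hyperfocal distance H = f²/(N·c) + f = 21²/(7.1 × 0.03) + 21 = 441/0.213 + 21 ≈ 2091.4 mm ≈ 2.091 m.
Far limit Df = s·(H − f)/(H − s) = 1350 × (2091.4 − 21) / (2091.4 − 1350) = 1350 × 2070.4 / 741.4 ≈ 3769.9 mm ≈ 3.77 m.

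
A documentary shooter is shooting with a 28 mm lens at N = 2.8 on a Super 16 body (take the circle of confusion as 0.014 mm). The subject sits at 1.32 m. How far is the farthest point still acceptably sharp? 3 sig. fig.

1.41 m

Hyperfocal distance H = f²/(N·c) + f = 28²/(2.8 × 0.014) + 28 = 784/0.0392 + 28 ≈ 20028.0 mm ≈ 20.03 m.
Far limit Df = s·(H − f)/(H − s) = 1320 × (20028.0 − 28) / (20028.0 − 1320) = 1320 × 20000.0 / 18708.0 ≈ 1411.2 mm ≈ 1.41 m.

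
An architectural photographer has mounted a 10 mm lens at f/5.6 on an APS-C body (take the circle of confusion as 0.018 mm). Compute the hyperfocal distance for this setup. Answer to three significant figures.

1.00 m

Hyperfocal distance H = f²/(N·c) + f = 10²/(5.6 × 0.018) + 10 = 100/0.1008 + 10 ≈ 1002.1 mm ≈ 1.00 m.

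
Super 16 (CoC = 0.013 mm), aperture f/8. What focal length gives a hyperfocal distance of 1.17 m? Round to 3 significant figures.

11.0 mm

From H = f²/(N·c) + f, with f ≪ H: f ≈ √(H·N·c) = √(1170 × 8 × 0.013) = √121.68 ≈ 11.03 mm.
The +f correction barely moves this — solving exactly, f² + N·c·f − N·c·H = 0 ⇒ f = (−N·c + √((N·c)² + 4·N·c·H))/2 = (−0.104 + √486.73)/2 ≈ 10.979 mm, so f ≈ 11.0 mm.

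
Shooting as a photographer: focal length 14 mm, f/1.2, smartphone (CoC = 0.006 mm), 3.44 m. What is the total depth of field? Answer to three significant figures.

0.880 m

Hyperfocal distance H = f²/(N·c) + f = 14²/(1.2 × 0.006) + 14 = 196/0.0072 + 14 ≈ 27236.2 mm ≈ 27.24 m.
Near limit Dn = s·(H − f)/(H + s − 2f) = 3440 × (27236.2 − 14) / (27236.2 + 3440 − 2 × 14) = 3440 × 27222.2 / 30648.2 ≈ 3055.46 mm.
Far limit Df = s·(H − f)/(H − s) = 3440 × (27236.2 − 14) / (27236.2 − 3440) = 3440 × 27222.2 / 23796.2 ≈ 3935.27 mm.
Depth of field = Df − Dn = 3935.27 − 3055.46 ≈ 879.81 mm ≈ 0.880 m.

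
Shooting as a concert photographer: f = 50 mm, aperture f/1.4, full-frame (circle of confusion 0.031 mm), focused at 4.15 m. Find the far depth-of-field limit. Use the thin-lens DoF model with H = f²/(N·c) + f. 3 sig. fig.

Hyperfocal distance H = f²/(N·c) + f = 50²/(1.4 × 0.031) + 50 = 2500/0.0434 + 50 ≈ 57653.7 mm ≈ 57.65 m.
Far limit Df = s·(H − f)/(H − s) = 4150 × (57653.7 − 50) / (57653.7 − 4150) = 4150 × 57603.7 / 53503.7 ≈ 4468.0 mm ≈ 4.47 m.

4.47 m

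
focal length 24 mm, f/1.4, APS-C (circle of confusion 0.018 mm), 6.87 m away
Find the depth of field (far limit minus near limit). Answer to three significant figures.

4.52 m

Hyperfocal distance H = f²/(N·c) + f = 24²/(1.4 × 0.018) + 24 = 576/0.0252 + 24 ≈ 22881.1 mm ≈ 22.88 m.
Near limit Dn = s·(H − f)/(H + s − 2f) = 6870 × (22881.1 − 24) / (22881.1 + 6870 − 2 × 24) = 6870 × 22857.1 / 29703.1 ≈ 5286.6 mm.
Far limit Df = s·(H − f)/(H − s) = 6870 × (22881.1 − 24) / (22881.1 − 6870) = 6870 × 22857.1 / 16011.1 ≈ 9807.5 mm.
Depth of field = Df − Dn = 9807.5 − 5286.6 ≈ 4520.9 mm ≈ 4.52 m.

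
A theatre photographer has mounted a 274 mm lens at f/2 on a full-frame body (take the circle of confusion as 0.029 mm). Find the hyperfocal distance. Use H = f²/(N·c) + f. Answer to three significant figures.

1290 m

Hyperfocal distance H = f²/(N·c) + f = 274²/(2 × 0.029) + 274 = 75076/0.058 + 274 ≈ 1294687.8 mm ≈ 1290 m.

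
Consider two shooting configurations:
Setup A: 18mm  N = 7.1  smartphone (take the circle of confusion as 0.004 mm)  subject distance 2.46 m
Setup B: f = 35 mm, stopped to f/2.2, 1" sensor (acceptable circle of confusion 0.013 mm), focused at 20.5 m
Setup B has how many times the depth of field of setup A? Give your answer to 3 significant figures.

Setup A: H = 18²/(7.1×0.004) + 18 ≈ 11426.5 mm; DoF = Df − Dn = 3130.0 − 2026.3 ≈ 1103.7 mm.
Setup B: H = 35²/(2.2×0.013) + 35 ≈ 42867.2 mm; DoF = Df − Dn = 39257 − 13872 ≈ 25385 mm.
Ratio = 25385 / 1103.7 ≈ 23.0.

23.0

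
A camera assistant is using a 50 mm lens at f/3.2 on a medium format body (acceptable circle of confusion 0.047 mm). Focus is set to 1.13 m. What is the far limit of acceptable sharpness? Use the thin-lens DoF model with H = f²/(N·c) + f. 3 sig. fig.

1.21 m

Hyperfocal distance H = f²/(N·c) + f = 50²/(3.2 × 0.047) + 50 = 2500/0.1504 + 50 ≈ 16672.3 mm ≈ 16.67 m.
Far limit Df = s·(H − f)/(H − s) = 1130 × (16672.3 − 50) / (16672.3 − 1130) = 1130 × 16622.3 / 15542.3 ≈ 1208.5 mm ≈ 1.21 m.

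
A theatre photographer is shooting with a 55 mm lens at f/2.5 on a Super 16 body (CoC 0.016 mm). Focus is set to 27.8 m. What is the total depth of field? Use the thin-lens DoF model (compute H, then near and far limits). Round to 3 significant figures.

23.6 m

Hyperfocal distance H = f²/(N·c) + f = 55²/(2.5 × 0.016) + 55 = 3025/0.04 + 55 ≈ 75680.0 mm ≈ 75.68 m.
Near limit Dn = s·(H − f)/(H + s − 2f) = 27800 × (75680.0 − 55) / (75680.0 + 27800 − 2 × 55) = 27800 × 75625.0 / 103370.0 ≈ 20338 mm.
Far limit Df = s·(H − f)/(H − s) = 27800 × (75680.0 − 55) / (75680.0 − 27800) = 27800 × 75625.0 / 47880.0 ≈ 43909 mm.
Depth of field = Df − Dn = 43909 − 20338 ≈ 23571 mm ≈ 23.6 m.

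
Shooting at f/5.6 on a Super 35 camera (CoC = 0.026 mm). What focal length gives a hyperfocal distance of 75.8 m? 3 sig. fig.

105 mm

From H = f²/(N·c) + f, with f ≪ H: f ≈ √(H·N·c) = √(75800 × 5.6 × 0.026) = √11036 ≈ 105.1 mm.
The +f correction barely moves this — solving exactly, f² + N·c·f − N·c·H = 0 ⇒ f = (−N·c + √((N·c)² + 4·N·c·H))/2 = (−0.1456 + √44146)/2 ≈ 104.98 mm, so f ≈ 105 mm.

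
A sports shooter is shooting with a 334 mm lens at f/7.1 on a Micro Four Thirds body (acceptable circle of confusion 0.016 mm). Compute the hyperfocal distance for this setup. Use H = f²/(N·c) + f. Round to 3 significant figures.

982 m

Hyperfocal distance H = f²/(N·c) + f = 334²/(7.1 × 0.016) + 334 = 111556/0.1136 + 334 ≈ 982341.0 mm ≈ 982 m.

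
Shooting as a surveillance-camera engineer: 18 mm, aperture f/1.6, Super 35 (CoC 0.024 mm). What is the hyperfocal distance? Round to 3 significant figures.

8.46 m

Hyperfocal distance H = f²/(N·c) + f = 18²/(1.6 × 0.024) + 18 = 324/0.0384 + 18 ≈ 8455.5 mm ≈ 8.46 m.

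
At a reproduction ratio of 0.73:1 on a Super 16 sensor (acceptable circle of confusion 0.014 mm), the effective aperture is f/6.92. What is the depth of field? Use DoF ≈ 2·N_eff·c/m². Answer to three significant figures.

0.364 mm

At magnification m, DoF ≈ 2·N_eff·c/m² = 2 × 6.92 × 0.014 / 0.73² = 0.1938 / 0.5329 ≈ 0.364 mm.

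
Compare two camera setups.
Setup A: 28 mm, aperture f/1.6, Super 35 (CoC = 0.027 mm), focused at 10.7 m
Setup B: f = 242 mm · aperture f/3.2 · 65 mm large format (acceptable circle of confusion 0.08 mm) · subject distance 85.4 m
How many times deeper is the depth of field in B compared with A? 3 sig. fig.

Setup A: H = 28²/(1.6×0.027) + 28 ≈ 18176.1 mm; DoF = Df − Dn = 25974 − 6738 ≈ 19236 mm.
Setup B: H = 242²/(3.2×0.08) + 242 ≈ 229007.6 mm; DoF = Df − Dn = 136041 − 62234 ≈ 73807 mm.
Ratio = 73807 / 19236 ≈ 3.84.

3.84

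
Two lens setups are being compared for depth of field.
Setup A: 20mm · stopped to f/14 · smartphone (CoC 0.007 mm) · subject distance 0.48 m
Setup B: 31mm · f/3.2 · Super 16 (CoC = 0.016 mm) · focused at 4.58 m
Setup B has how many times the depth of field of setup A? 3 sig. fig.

21.5

Setup A: H = 20²/(14×0.007) + 20 ≈ 4101.6 mm; DoF = Df − Dn = 540.97 − 431.38 ≈ 109.59 mm.
Setup B: H = 31²/(3.2×0.016) + 31 ≈ 18800.5 mm; DoF = Df − Dn = 6045.1 − 3686.5 ≈ 2358.6 mm.
Ratio = 2358.6 / 109.59 ≈ 21.5.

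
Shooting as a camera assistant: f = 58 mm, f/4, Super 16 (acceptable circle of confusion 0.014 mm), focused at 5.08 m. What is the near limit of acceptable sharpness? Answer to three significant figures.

4.69 m

Hyperfocal distance H = f²/(N·c) + f = 58²/(4 × 0.014) + 58 = 3364/0.056 + 58 ≈ 60129.4 mm ≈ 60.13 m.
Near limit Dn = s·(H − f)/(H + s − 2f) = 5080 × (60129.4 − 58) / (60129.4 + 5080 − 2 × 58) = 5080 × 60071.4 / 65093.4 ≈ 4688.1 mm ≈ 4.69 m.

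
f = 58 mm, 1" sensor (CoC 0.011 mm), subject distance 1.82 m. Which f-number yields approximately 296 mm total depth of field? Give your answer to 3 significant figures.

Write h = H − f = f²/(N·c). The thin-lens limits are Dn = s·h/(h + (s−f)) and Df = s·h/(h − (s−f)), so DoF = Df − Dn = 2·s·(s−f)·h / (h² − (s−f)²).
That is a quadratic in h: DoF·h² − 2·s·(s−f)·h − DoF·(s−f)² = 0 ⇒ h = (s−f)·(s + √(s² + DoF²)) / DoF = 1762 × (1820 + √(1820² + 296²)) / 296 = 1762 × (1820 + 1843.91) / 296 ≈ 21810 mm.
Then N = f²/(c·h) = 58² / (0.011 × 21810) = 3364 / 239.91 ≈ 14.

f/14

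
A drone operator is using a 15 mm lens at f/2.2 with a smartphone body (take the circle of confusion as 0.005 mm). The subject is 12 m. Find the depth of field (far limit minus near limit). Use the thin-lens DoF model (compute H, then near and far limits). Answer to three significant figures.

21.4 m

Hyperfocal distance H = f²/(N·c) + f = 15²/(2.2 × 0.005) + 15 = 225/0.011 + 15 ≈ 20469.5 mm ≈ 20.47 m.
Near limit Dn = s·(H − f)/(H + s − 2f) = 12000 × (20469.5 − 15) / (20469.5 + 12000 − 2 × 15) = 12000 × 20454.5 / 32439.5 ≈ 7567 mm.
Far limit Df = s·(H − f)/(H − s) = 12000 × (20469.5 − 15) / (20469.5 − 12000) = 12000 × 20454.5 / 8469.5 ≈ 28981 mm.
Depth of field = Df − Dn = 28981 − 7567 ≈ 21414 mm ≈ 21.4 m.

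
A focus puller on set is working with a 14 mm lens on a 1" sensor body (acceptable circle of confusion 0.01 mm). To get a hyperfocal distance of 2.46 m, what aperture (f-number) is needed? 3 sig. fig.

Rearrange H = f²/(N·c) + f for N: N = f² / ((H − f)·c).
N = 14² / ((2460 − 14) × 0.01) = 196 / 24.46 ≈ 8.01.

f/8.01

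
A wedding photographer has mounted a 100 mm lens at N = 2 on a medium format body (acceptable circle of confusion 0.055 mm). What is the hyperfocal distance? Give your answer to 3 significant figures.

Hyperfocal distance H = f²/(N·c) + f = 100²/(2 × 0.055) + 100 = 10000/0.11 + 100 ≈ 91009.1 mm ≈ 91.0 m.

91.0 m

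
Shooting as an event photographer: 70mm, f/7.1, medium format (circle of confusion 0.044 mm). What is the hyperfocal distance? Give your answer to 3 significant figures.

15.8 m

Hyperfocal distance H = f²/(N·c) + f = 70²/(7.1 × 0.044) + 70 = 4900/0.3124 + 70 ≈ 15755.0 mm ≈ 15.8 m.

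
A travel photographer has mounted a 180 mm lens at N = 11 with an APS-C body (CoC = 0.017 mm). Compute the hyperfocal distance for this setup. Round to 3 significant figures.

Hyperfocal distance H = f²/(N·c) + f = 180²/(11 × 0.017) + 180 = 32400/0.187 + 180 ≈ 173442.0 mm ≈ 173 m.

173 m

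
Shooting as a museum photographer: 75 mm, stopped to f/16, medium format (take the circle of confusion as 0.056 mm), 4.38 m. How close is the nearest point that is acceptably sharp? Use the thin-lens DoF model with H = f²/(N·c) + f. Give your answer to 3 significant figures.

2.60 m

Hyperfocal distance H = f²/(N·c) + f = 75²/(16 × 0.056) + 75 = 5625/0.896 + 75 ≈ 6352.9 mm ≈ 6.353 m.
Near limit Dn = s·(H − f)/(H + s − 2f) = 4380 × (6352.9 − 75) / (6352.9 + 4380 − 2 × 75) = 4380 × 6277.9 / 10582.9 ≈ 2598.3 mm ≈ 2.60 m.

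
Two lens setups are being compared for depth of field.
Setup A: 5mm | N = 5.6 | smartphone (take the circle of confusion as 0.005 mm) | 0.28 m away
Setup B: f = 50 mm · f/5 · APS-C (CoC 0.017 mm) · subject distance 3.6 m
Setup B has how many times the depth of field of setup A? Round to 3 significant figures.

Setup A: H = 5²/(5.6×0.005) + 5 ≈ 897.9 mm; DoF = Df − Dn = 404.62 − 214.07 ≈ 190.55 mm.
Setup B: H = 50²/(5×0.017) + 50 ≈ 29461.8 mm; DoF = Df − Dn = 4094.17 − 3212.28 ≈ 881.89 mm.
Ratio = 881.89 / 190.55 ≈ 4.63.

4.63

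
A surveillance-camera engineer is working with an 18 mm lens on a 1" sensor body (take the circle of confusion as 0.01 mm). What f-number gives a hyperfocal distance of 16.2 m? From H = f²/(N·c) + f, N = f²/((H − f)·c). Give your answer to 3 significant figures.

Rearrange H = f²/(N·c) + f for N: N = f² / ((H − f)·c).
N = 18² / ((16200 − 18) × 0.01) = 324 / 161.8 ≈ 2.00.

f/2.00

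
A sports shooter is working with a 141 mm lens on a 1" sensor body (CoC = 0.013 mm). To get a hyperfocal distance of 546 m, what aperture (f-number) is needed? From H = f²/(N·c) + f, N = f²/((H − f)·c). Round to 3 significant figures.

Rearrange H = f²/(N·c) + f for N: N = f² / ((H − f)·c).
N = 141² / ((546000 − 141) × 0.013) = 19881 / 7096 ≈ 2.80.

f/2.80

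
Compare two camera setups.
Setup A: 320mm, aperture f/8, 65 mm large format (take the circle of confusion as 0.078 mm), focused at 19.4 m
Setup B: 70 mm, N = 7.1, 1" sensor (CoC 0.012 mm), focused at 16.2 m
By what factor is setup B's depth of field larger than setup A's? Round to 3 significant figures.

2.16

Setup A: H = 320²/(8×0.078) + 320 ≈ 164422.6 mm; DoF = Df − Dn = 21952.4 − 17379.3 ≈ 4573.1 mm.
Setup B: H = 70²/(7.1×0.012) + 70 ≈ 57581.7 mm; DoF = Df − Dn = 22514.5 − 12651.7 ≈ 9862.8 mm.
Ratio = 9862.8 / 4573.1 ≈ 2.16.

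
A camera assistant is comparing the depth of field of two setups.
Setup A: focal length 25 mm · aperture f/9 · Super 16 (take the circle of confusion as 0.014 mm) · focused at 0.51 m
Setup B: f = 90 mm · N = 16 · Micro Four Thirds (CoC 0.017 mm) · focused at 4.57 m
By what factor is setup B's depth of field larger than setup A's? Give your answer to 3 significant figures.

Setup A: H = 25²/(9×0.014) + 25 ≈ 4985.3 mm; DoF = Df − Dn = 565.27 − 464.58 ≈ 100.69 mm.
Setup B: H = 90²/(16×0.017) + 90 ≈ 29869.4 mm; DoF = Df − Dn = 5379.3 − 3972.4 ≈ 1406.9 mm.
Ratio = 1406.9 / 100.69 ≈ 14.0.

14.0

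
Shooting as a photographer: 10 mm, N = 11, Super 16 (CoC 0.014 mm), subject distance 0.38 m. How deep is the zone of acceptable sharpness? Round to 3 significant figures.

Hyperfocal distance H = f²/(N·c) + f = 10²/(11 × 0.014) + 10 = 100/0.154 + 10 ≈ 659.4 mm ≈ 0.659 m.
Near limit Dn = s·(H − f)/(H + s − 2f) = 380 × (659.4 − 10) / (659.4 + 380 − 2 × 10) = 380 × 649.4 / 1019.4 ≈ 242.07 mm.
Far limit Df = s·(H − f)/(H − s) = 380 × (659.4 − 10) / (659.4 − 380) = 380 × 649.4 / 279.4 ≈ 883.31 mm.
Depth of field = Df − Dn = 883.31 − 242.07 ≈ 641.24 mm ≈ 0.641 m.

0.641 m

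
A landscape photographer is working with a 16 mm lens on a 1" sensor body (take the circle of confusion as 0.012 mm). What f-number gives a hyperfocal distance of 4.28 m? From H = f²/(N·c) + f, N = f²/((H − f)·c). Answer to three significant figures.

Rearrange H = f²/(N·c) + f for N: N = f² / ((H − f)·c).
N = 16² / ((4280 − 16) × 0.012) = 256 / 51.17 ≈ 5.

f/5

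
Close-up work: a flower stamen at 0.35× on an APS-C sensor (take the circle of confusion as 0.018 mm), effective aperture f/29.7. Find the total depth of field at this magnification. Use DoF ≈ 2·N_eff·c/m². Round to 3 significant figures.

8.73 mm

At magnification m, DoF ≈ 2·N_eff·c/m² = 2 × 29.7 × 0.018 / 0.35² = 1.069 / 0.1225 ≈ 8.73 mm.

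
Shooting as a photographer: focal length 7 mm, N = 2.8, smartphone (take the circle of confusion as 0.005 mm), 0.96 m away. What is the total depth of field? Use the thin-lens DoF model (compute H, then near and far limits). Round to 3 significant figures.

Hyperfocal distance H = f²/(N·c) + f = 7²/(2.8 × 0.005) + 7 = 49/0.014 + 7 ≈ 3507.0 mm ≈ 3.507 m.
Near limit Dn = s·(H − f)/(H + s − 2f) = 960 × (3507.0 − 7) / (3507.0 + 960 − 2 × 7) = 960 × 3500.0 / 4453.0 ≈ 754.55 mm.
Far limit Df = s·(H − f)/(H − s) = 960 × (3507.0 − 7) / (3507.0 − 960) = 960 × 3500.0 / 2547.0 ≈ 1319.20 mm.
Depth of field = Df − Dn = 1319.20 − 754.55 ≈ 564.65 mm ≈ 0.565 m.

0.565 m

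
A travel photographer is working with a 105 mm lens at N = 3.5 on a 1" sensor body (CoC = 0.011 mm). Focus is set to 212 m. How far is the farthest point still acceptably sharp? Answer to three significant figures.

Hyperfocal distance H = f²/(N·c) + f = 105²/(3.5 × 0.011) + 105 = 11025/0.0385 + 105 ≈ 286468.6 mm ≈ 286.5 m.
Far limit Df = s·(H − f)/(H − s) = 212000 × (286468.6 − 105) / (286468.6 − 212000) = 212000 × 286363.6 / 74468.6 ≈ 815230 mm ≈ 815 m.

815 m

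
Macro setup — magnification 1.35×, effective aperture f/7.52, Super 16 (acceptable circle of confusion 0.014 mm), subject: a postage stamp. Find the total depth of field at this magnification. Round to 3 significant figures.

0.116 mm

At magnification m, DoF ≈ 2·N_eff·c/m² = 2 × 7.52 × 0.014 / 1.35² = 0.2106 / 1.823 ≈ 0.116 mm.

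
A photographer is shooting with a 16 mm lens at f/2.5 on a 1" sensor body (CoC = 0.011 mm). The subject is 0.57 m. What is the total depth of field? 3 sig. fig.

Hyperfocal distance H = f²/(N·c) + f = 16²/(2.5 × 0.011) + 16 = 256/0.0275 + 16 ≈ 9325.1 mm ≈ 9.325 m.
Near limit Dn = s·(H − f)/(H + s − 2f) = 570 × (9325.1 − 16) / (9325.1 + 570 − 2 × 16) = 570 × 9309.1 / 9863.1 ≈ 537.984 mm.
Far limit Df = s·(H − f)/(H − s) = 570 × (9325.1 − 16) / (9325.1 − 570) = 570 × 9309.1 / 8755.1 ≈ 606.068 mm.
Depth of field = Df − Dn = 606.068 − 537.984 ≈ 68.084 mm.

68.1 mm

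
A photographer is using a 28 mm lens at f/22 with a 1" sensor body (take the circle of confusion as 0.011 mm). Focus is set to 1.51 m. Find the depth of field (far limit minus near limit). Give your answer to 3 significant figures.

Hyperfocal distance H = f²/(N·c) + f = 28²/(22 × 0.011) + 28 = 784/0.242 + 28 ≈ 3267.7 mm ≈ 3.268 m.
Near limit Dn = s·(H − f)/(H + s − 2f) = 1510 × (3267.7 − 28) / (3267.7 + 1510 − 2 × 28) = 1510 × 3239.7 / 4721.7 ≈ 1036.1 mm.
Far limit Df = s·(H − f)/(H − s) = 1510 × (3267.7 − 28) / (3267.7 − 1510) = 1510 × 3239.7 / 1757.7 ≈ 2783.2 mm.
Depth of field = Df − Dn = 2783.2 − 1036.1 ≈ 1747.1 mm ≈ 1.75 m.

1.75 m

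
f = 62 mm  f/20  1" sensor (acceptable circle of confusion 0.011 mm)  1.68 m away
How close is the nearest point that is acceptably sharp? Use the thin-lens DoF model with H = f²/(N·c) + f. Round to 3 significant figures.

1.54 m

Hyperfocal distance H = f²/(N·c) + f = 62²/(20 × 0.011) + 62 = 3844/0.22 + 62 ≈ 17534.7 mm ≈ 17.53 m.
Near limit Dn = s·(H − f)/(H + s − 2f) = 1680 × (17534.7 − 62) / (17534.7 + 1680 − 2 × 62) = 1680 × 17472.7 / 19090.7 ≈ 1537.6 mm ≈ 1.54 m.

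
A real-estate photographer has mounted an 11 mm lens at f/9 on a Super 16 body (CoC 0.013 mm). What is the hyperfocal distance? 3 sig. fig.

Hyperfocal distance H = f²/(N·c) + f = 11²/(9 × 0.013) + 11 = 121/0.117 + 11 ≈ 1045.2 mm ≈ 1.05 m.

1.05 m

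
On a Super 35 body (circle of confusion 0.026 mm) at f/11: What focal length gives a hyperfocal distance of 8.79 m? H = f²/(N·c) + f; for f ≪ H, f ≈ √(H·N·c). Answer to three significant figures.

From H = f²/(N·c) + f, with f ≪ H: f ≈ √(H·N·c) = √(8790 × 11 × 0.026) = √2513.9 ≈ 50.14 mm.
Exact: f² + N·c·f − N·c·H = 0 ⇒ f = (−N·c + √((N·c)² + 4·N·c·H))/2 = (−0.286 + √10056)/2 ≈ 49.996 mm ≈ 50.0 mm.

50.0 mm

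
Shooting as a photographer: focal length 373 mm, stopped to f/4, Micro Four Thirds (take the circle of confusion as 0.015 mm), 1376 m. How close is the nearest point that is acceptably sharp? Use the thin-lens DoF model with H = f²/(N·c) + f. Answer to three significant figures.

864 m

Hyperfocal distance H = f²/(N·c) + f = 373²/(4 × 0.015) + 373 = 139129/0.06 + 373 ≈ 2319189.7 mm ≈ 2319 m.
Near limit Dn = s·(H − f)/(H + s − 2f) = 1376000 × (2319189.7 − 373) / (2319189.7 + 1376000 − 2 × 373) = 1376000 × 2318816.7 / 3694443.7 ≈ 863646 mm ≈ 864 m.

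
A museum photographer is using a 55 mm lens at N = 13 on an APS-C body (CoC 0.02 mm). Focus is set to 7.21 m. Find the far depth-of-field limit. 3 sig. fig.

Hyperfocal distance H = f²/(N·c) + f = 55²/(13 × 0.02) + 55 = 3025/0.26 + 55 ≈ 11689.6 mm ≈ 11.69 m.
Far limit Df = s·(H − f)/(H − s) = 7210 × (11689.6 − 55) / (11689.6 − 7210) = 7210 × 11634.6 / 4479.6 ≈ 18726 mm ≈ 18.7 m.

18.7 m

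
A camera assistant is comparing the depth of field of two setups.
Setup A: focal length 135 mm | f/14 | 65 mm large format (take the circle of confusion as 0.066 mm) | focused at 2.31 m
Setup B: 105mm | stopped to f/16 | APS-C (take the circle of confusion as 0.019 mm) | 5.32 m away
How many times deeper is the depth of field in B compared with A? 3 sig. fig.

3.03

Setup A: H = 135²/(14×0.066) + 135 ≈ 19859.0 mm; DoF = Df − Dn = 2596.30 − 2080.57 ≈ 515.73 mm.
Setup B: H = 105²/(16×0.019) + 105 ≈ 36371.4 mm; DoF = Df − Dn = 6213.5 − 4651.2 ≈ 1562.3 mm.
Ratio = 1562.3 / 515.73 ≈ 3.03.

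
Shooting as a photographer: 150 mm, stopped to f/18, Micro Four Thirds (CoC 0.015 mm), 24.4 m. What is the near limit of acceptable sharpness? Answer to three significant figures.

18.9 m

Hyperfocal distance H = f²/(N·c) + f = 150²/(18 × 0.015) + 150 = 22500/0.27 + 150 ≈ 83483.3 mm ≈ 83.48 m.
Near limit Dn = s·(H − f)/(H + s − 2f) = 24400 × (83483.3 − 150) / (83483.3 + 24400 − 2 × 150) = 24400 × 83333.3 / 107583.3 ≈ 18900 mm ≈ 18.9 m.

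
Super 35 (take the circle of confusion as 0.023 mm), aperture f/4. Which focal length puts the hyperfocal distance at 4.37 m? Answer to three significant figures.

From H = f²/(N·c) + f, with f ≪ H: f ≈ √(H·N·c) = √(4370 × 4 × 0.023) = √402.04 ≈ 20.05 mm.
Exact: f² + N·c·f − N·c·H = 0 ⇒ f = (−N·c + √((N·c)² + 4·N·c·H))/2 = (−0.092 + √1608.2)/2 ≈ 20.005 mm ≈ 20.0 mm.

20.0 mm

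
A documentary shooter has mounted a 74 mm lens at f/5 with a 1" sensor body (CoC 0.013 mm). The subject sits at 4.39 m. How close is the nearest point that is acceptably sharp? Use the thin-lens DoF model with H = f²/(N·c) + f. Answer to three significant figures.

Hyperfocal distance H = f²/(N·c) + f = 74²/(5 × 0.013) + 74 = 5476/0.065 + 74 ≈ 84320.2 mm ≈ 84.32 m.
Near limit Dn = s·(H − f)/(H + s − 2f) = 4390 × (84320.2 − 74) / (84320.2 + 4390 − 2 × 74) = 4390 × 84246.2 / 88562.2 ≈ 4176.1 mm ≈ 4.18 m.

4.18 m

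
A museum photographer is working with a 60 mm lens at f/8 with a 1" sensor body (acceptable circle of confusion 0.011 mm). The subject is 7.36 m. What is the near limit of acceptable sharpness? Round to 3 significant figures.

6.25 m

Hyperfocal distance H = f²/(N·c) + f = 60²/(8 × 0.011) + 60 = 3600/0.088 + 60 ≈ 40969.1 mm ≈ 40.97 m.
Near limit Dn = s·(H − f)/(H + s − 2f) = 7360 × (40969.1 − 60) / (40969.1 + 7360 − 2 × 60) = 7360 × 40909.1 / 48209.1 ≈ 6245.5 mm ≈ 6.25 m.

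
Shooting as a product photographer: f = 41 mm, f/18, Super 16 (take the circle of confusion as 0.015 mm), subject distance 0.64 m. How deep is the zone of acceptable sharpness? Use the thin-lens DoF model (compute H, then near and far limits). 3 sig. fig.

124 mm

Hyperfocal distance H = f²/(N·c) + f = 41²/(18 × 0.015) + 41 = 1681/0.27 + 41 ≈ 6266.9 mm ≈ 6.267 m.
Near limit Dn = s·(H − f)/(H + s − 2f) = 640 × (6266.9 − 41) / (6266.9 + 640 − 2 × 41) = 640 × 6225.9 / 6824.9 ≈ 583.83 mm.
Far limit Df = s·(H − f)/(H − s) = 640 × (6266.9 − 41) / (6266.9 − 640) = 640 × 6225.9 / 5626.9 ≈ 708.13 mm.
Depth of field = Df − Dn = 708.13 − 583.83 ≈ 124.30 mm.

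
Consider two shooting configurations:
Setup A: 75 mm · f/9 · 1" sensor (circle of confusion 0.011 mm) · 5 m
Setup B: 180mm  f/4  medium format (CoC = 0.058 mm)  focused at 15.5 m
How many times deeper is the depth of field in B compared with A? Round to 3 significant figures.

Setup A: H = 75²/(9×0.011) + 75 ≈ 56893.2 mm; DoF = Df − Dn = 5474.53 − 4601.17 ≈ 873.36 mm.
Setup B: H = 180²/(4×0.058) + 180 ≈ 139835.2 mm; DoF = Df − Dn = 17409.8 − 13967.8 ≈ 3442.0 mm.
Ratio = 3442.0 / 873.36 ≈ 3.94.

3.94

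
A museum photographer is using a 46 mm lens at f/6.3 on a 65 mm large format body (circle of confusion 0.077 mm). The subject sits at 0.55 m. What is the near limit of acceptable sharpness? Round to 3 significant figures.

493 mm

Hyperfocal distance H = f²/(N·c) + f = 46²/(6.3 × 0.077) + 46 = 2116/0.4851 + 46 ≈ 4408.0 mm ≈ 4.408 m.
Near limit Dn = s·(H − f)/(H + s − 2f) = 550 × (4408.0 − 46) / (4408.0 + 550 − 2 × 46) = 550 × 4362.0 / 4866.0 ≈ 493.03 mm.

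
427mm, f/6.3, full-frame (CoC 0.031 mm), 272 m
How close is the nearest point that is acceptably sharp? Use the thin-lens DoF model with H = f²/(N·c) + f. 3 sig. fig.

211 m

Hyperfocal distance H = f²/(N·c) + f = 427²/(6.3 × 0.031) + 427 = 182329/0.1953 + 427 ≈ 934011.2 mm ≈ 934.0 m.
Near limit Dn = s·(H − f)/(H + s − 2f) = 272000 × (934011.2 − 427) / (934011.2 + 272000 − 2 × 427) = 272000 × 933584.2 / 1205157.2 ≈ 210707 mm ≈ 211 m.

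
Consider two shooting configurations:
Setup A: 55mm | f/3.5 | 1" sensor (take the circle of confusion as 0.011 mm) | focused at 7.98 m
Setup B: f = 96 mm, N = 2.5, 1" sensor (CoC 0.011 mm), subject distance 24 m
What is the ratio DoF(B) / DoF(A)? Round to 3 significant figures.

2.12

Setup A: H = 55²/(3.5×0.011) + 55 ≈ 78626.4 mm; DoF = Df − Dn = 8875.2 − 7248.9 ≈ 1626.3 mm.
Setup B: H = 96²/(2.5×0.011) + 96 ≈ 335223.3 mm; DoF = Df − Dn = 25843.4 − 22402.1 ≈ 3441.3 mm.
Ratio = 3441.3 / 1626.3 ≈ 2.12.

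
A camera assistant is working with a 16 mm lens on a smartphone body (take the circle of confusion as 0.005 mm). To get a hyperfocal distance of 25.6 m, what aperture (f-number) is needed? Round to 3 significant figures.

f/2.00

Rearrange H = f²/(N·c) + f for N: N = f² / ((H − f)·c).
N = 16² / ((25600 − 16) × 0.005) = 256 / 127.9 ≈ 2.00.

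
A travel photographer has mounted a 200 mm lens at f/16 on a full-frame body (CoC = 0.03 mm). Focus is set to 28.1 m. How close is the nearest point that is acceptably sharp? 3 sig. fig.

21.1 m

Hyperfocal distance H = f²/(N·c) + f = 200²/(16 × 0.03) + 200 = 40000/0.48 + 200 ≈ 83533.3 mm ≈ 83.53 m.
Near limit Dn = s·(H − f)/(H + s − 2f) = 28100 × (83533.3 − 200) / (83533.3 + 28100 − 2 × 200) = 28100 × 83333.3 / 111233.3 ≈ 21052 mm ≈ 21.1 m.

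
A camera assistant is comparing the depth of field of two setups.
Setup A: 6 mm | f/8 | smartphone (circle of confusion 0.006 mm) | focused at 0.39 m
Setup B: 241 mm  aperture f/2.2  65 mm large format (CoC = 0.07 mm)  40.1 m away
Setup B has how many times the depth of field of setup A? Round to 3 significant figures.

Setup A: H = 6²/(8×0.006) + 6 ≈ 756.0 mm; DoF = Df − Dn = 799.18 − 257.94 ≈ 541.24 mm.
Setup B: H = 241²/(2.2×0.07) + 241 ≈ 377390.4 mm; DoF = Df − Dn = 44838.8 − 36267.1 ≈ 8571.7 mm.
Ratio = 8571.7 / 541.24 ≈ 15.8.

15.8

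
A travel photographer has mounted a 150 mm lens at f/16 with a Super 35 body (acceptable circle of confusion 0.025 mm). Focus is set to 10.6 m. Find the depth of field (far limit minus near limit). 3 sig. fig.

4.08 m

Hyperfocal distance H = f²/(N·c) + f = 150²/(16 × 0.025) + 150 = 22500/0.4 + 150 ≈ 56400.0 mm ≈ 56.40 m.
Near limit Dn = s·(H − f)/(H + s − 2f) = 10600 × (56400.0 − 150) / (56400.0 + 10600 − 2 × 150) = 10600 × 56250.0 / 66700.0 ≈ 8939.3 mm.
Far limit Df = s·(H − f)/(H − s) = 10600 × (56400.0 − 150) / (56400.0 − 10600) = 10600 × 56250.0 / 45800.0 ≈ 13018.6 mm.
Depth of field = Df − Dn = 13018.6 − 8939.3 ≈ 4079.3 mm ≈ 4.08 m.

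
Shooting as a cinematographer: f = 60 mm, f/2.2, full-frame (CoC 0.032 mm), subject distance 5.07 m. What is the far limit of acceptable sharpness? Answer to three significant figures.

5.62 m

Hyperfocal distance H = f²/(N·c) + f = 60²/(2.2 × 0.032) + 60 = 3600/0.0704 + 60 ≈ 51196.4 mm ≈ 51.20 m.
Far limit Df = s·(H − f)/(H − s) = 5070 × (51196.4 − 60) / (51196.4 − 5070) = 5070 × 51136.4 / 46126.4 ≈ 5620.7 mm ≈ 5.62 m.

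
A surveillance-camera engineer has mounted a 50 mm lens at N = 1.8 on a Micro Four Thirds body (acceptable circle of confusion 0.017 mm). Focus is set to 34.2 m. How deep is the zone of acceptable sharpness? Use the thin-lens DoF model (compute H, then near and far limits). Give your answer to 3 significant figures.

Hyperfocal distance H = f²/(N·c) + f = 50²/(1.8 × 0.017) + 50 = 2500/0.0306 + 50 ≈ 81749.3 mm ≈ 81.75 m.
Near limit Dn = s·(H − f)/(H + s − 2f) = 34200 × (81749.3 − 50) / (81749.3 + 34200 − 2 × 50) = 34200 × 81699.3 / 115849.3 ≈ 24119 mm.
Far limit Df = s·(H − f)/(H − s) = 34200 × (81749.3 − 50) / (81749.3 − 34200) = 34200 × 81699.3 / 47549.3 ≈ 58762 mm.
Depth of field = Df − Dn = 58762 − 24119 ≈ 34643 mm ≈ 34.6 m.

34.6 m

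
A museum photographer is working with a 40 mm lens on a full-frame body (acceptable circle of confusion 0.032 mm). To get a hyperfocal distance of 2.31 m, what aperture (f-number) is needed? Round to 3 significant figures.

f/22

Rearrange H = f²/(N·c) + f for N: N = f² / ((H − f)·c).
N = 40² / ((2310 − 40) × 0.032) = 1600 / 72.64 ≈ 22.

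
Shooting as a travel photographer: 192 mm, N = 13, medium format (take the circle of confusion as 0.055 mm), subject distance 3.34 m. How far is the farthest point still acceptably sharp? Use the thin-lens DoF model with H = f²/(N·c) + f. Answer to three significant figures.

Hyperfocal distance H = f²/(N·c) + f = 192²/(13 × 0.055) + 192 = 36864/0.715 + 192 ≈ 51750.0 mm ≈ 51.75 m.
Far limit Df = s·(H − f)/(H − s) = 3340 × (51750.0 − 192) / (51750.0 − 3340) = 3340 × 51558.0 / 48410.0 ≈ 3557.2 mm ≈ 3.56 m.

3.56 m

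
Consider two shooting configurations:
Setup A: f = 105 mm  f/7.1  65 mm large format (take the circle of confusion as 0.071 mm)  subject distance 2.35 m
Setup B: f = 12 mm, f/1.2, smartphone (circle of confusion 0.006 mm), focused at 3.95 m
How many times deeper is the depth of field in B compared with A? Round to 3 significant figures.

Setup A: H = 105²/(7.1×0.071) + 105 ≈ 21975.7 mm; DoF = Df − Dn = 2618.82 − 2131.23 ≈ 487.59 mm.
Setup B: H = 12²/(1.2×0.006) + 12 ≈ 20012.0 mm; DoF = Df − Dn = 4918.4 − 3300.2 ≈ 1618.2 mm.
Ratio = 1618.2 / 487.59 ≈ 3.32.

3.32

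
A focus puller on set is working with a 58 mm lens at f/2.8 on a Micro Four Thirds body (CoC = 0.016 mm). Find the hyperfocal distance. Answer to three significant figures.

75.1 m

Hyperfocal distance H = f²/(N·c) + f = 58²/(2.8 × 0.016) + 58 = 3364/0.0448 + 58 ≈ 75147.3 mm ≈ 75.1 m.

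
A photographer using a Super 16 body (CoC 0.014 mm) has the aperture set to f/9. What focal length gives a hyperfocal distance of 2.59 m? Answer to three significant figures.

18.0 mm

From H = f²/(N·c) + f, with f ≪ H: f ≈ √(H·N·c) = √(2590 × 9 × 0.014) = √326.34 ≈ 18.06 mm.
Exact: f² + N·c·f − N·c·H = 0 ⇒ f = (−N·c + √((N·c)² + 4·N·c·H))/2 = (−0.126 + √1305.4)/2 ≈ 18.002 mm ≈ 18.0 mm.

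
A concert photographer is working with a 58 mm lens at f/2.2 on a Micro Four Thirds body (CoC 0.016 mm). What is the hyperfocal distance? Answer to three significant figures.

Hyperfocal distance H = f²/(N·c) + f = 58²/(2.2 × 0.016) + 58 = 3364/0.0352 + 58 ≈ 95626.2 mm ≈ 95.6 m.

95.6 m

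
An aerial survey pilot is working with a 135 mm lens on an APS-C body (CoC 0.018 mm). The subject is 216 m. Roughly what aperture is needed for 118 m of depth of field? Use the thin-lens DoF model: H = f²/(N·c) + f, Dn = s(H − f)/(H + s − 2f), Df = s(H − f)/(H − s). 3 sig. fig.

Write h = H − f = f²/(N·c). The thin-lens limits are Dn = s·h/(h + (s−f)) and Df = s·h/(h − (s−f)), so DoF = Df − Dn = 2·s·(s−f)·h / (h² − (s−f)²).
That is a quadratic in h: DoF·h² − 2·s·(s−f)·h − DoF·(s−f)² = 0 ⇒ h = (s−f)·(s + √(s² + DoF²)) / DoF = 215865 × (216000 + √(216000² + 118000²)) / 118000 = 215865 × (216000 + 246130) / 118000 ≈ 845404 mm.
Then N = f²/(c·h) = 135² / (0.018 × 845404) = 18225 / 15217 ≈ 1.20.

f/1.20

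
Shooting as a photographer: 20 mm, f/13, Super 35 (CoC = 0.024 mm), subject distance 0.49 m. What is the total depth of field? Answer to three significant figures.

Hyperfocal distance H = f²/(N·c) + f = 20²/(13 × 0.024) + 20 = 400/0.312 + 20 ≈ 1302.1 mm ≈ 1.302 m.
Near limit Dn = s·(H − f)/(H + s − 2f) = 490 × (1302.1 − 20) / (1302.1 + 490 − 2 × 20) = 490 × 1282.1 / 1752.1 ≈ 358.55 mm.
Far limit Df = s·(H − f)/(H − s) = 490 × (1302.1 − 20) / (1302.1 − 490) = 490 × 1282.1 / 812.1 ≈ 773.60 mm.
Depth of field = Df − Dn = 773.60 − 358.55 ≈ 415.05 mm.

415 mm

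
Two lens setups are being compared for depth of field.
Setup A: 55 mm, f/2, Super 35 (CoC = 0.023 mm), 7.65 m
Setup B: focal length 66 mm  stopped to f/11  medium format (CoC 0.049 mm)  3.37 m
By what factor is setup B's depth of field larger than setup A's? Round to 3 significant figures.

1.85

Setup A: H = 55²/(2×0.023) + 55 ≈ 65815.9 mm; DoF = Df − Dn = 8648.9 − 6857.9 ≈ 1791.0 mm.
Setup B: H = 66²/(11×0.049) + 66 ≈ 8147.6 mm; DoF = Df − Dn = 5700.5 − 2392.1 ≈ 3308.4 mm.
Ratio = 3308.4 / 1791.0 ≈ 1.85.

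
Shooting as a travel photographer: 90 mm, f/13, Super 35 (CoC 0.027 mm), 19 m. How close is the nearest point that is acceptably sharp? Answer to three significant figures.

10.4 m

Hyperfocal distance H = f²/(N·c) + f = 90²/(13 × 0.027) + 90 = 8100/0.351 + 90 ≈ 23166.9 mm ≈ 23.17 m.
Near limit Dn = s·(H − f)/(H + s − 2f) = 19000 × (23166.9 − 90) / (23166.9 + 19000 − 2 × 90) = 19000 × 23076.9 / 41986.9 ≈ 10443 mm ≈ 10.4 m.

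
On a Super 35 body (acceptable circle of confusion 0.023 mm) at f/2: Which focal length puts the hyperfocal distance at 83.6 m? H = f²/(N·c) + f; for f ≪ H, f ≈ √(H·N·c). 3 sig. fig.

From H = f²/(N·c) + f, with f ≪ H: f ≈ √(H·N·c) = √(83600 × 2 × 0.023) = √3845.6 ≈ 62.01 mm.
The +f correction barely moves this — solving exactly, f² + N·c·f − N·c·H = 0 ⇒ f = (−N·c + √((N·c)² + 4·N·c·H))/2 = (−0.046 + √15382)/2 ≈ 61.990 mm, so f ≈ 62.0 mm.

62.0 mm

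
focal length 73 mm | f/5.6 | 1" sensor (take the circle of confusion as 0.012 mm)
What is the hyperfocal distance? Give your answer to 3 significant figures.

Hyperfocal distance H = f²/(N·c) + f = 73²/(5.6 × 0.012) + 73 = 5329/0.0672 + 73 ≈ 79373.6 mm ≈ 79.4 m.

79.4 m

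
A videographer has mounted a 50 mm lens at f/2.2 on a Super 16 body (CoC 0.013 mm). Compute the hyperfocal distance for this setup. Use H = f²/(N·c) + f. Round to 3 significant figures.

Hyperfocal distance H = f²/(N·c) + f = 50²/(2.2 × 0.013) + 50 = 2500/0.0286 + 50 ≈ 87462.6 mm ≈ 87.5 m.

87.5 m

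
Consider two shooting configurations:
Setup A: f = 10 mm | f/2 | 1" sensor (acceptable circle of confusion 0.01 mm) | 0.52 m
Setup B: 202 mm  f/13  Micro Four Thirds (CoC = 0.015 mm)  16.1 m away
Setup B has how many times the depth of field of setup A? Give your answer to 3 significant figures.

23.0

Setup A: H = 10²/(2×0.01) + 10 ≈ 5010.0 mm; DoF = Df − Dn = 579.06 − 471.87 ≈ 107.19 mm.
Setup B: H = 202²/(13×0.015) + 202 ≈ 209453.3 mm; DoF = Df − Dn = 17423.8 − 14963.2 ≈ 2460.6 mm.
Ratio = 2460.6 / 107.19 ≈ 23.0.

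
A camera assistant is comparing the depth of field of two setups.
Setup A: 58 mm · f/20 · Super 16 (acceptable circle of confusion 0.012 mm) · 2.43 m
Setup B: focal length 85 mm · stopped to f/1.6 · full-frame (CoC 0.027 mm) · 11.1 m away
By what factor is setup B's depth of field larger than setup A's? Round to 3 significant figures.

1.73

Setup A: H = 58²/(20×0.012) + 58 ≈ 14074.7 mm; DoF = Df − Dn = 2924.99 − 2078.30 ≈ 846.69 mm.
Setup B: H = 85²/(1.6×0.027) + 85 ≈ 167330.4 mm; DoF = Df − Dn = 11882.6 − 10414.1 ≈ 1468.5 mm.
Ratio = 1468.5 / 846.69 ≈ 1.73.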